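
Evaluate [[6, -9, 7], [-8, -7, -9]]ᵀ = [[6, -8], [-9, -7], [7, -9]]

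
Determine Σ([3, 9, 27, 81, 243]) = 3 + 9 + 27 + 81 + 243
= 363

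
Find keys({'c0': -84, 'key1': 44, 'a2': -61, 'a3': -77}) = ['c0', 'key1', 'a2', 'a3']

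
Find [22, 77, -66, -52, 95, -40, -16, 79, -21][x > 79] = [95]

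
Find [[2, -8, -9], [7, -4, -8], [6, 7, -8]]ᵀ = [[2, 7, 6], [-8, -4, 7], [-9, -8, -8]]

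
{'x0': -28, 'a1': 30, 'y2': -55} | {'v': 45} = {'x0': -28, 'a1': 30, 'y2': -55, 'v': 45}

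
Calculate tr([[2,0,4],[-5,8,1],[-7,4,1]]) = diagonal: 2 + 8 + 1
= 11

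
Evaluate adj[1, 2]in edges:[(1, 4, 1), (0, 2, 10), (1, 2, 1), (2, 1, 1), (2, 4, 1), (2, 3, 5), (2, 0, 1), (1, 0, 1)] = 1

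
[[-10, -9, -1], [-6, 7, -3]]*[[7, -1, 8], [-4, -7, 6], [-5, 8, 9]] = [[-29, 65, -143], [-55, -67, -33]]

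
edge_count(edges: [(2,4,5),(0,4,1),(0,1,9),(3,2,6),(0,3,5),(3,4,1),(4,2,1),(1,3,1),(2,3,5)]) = 9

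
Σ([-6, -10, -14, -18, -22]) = (-6) + (-10) + (-14) + (-18) + (-22)
= -70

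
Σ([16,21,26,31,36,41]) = 171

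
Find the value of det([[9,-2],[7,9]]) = (9)*(9) - (-2)*(7)
= 95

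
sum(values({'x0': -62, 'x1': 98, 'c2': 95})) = (-62) + 98 + 95
= 131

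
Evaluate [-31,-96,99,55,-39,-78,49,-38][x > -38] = [-31, 99, 55, 49]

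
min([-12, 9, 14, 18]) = -12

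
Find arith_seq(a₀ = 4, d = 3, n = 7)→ a_0 = 4 + 0*3 = 4
a_1 = 4 + 1*3 = 7
a_2 = 4 + 2*3 = 10
...
= [4, 7, 10, 13, 16, 19, 22]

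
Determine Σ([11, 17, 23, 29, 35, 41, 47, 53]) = 256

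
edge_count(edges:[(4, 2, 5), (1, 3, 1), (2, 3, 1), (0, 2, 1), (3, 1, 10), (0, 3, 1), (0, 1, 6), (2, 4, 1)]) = 8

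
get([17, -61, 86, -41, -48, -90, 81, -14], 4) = -48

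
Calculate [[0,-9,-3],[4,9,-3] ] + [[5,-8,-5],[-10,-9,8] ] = [[5, -17, -8], [-6, 0, 5]]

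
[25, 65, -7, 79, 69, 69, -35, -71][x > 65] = [79, 69, 69]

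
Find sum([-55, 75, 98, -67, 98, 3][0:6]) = slice → [-55, 75, 98, -67, 98, 3]
(-55) + 75 + 98 + (-67) + 98 + 3
= 152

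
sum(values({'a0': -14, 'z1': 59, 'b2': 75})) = 120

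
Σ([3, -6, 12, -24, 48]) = 33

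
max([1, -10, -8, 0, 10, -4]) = 10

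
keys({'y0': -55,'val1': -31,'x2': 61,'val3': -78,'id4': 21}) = ['y0', 'val1', 'x2', 'val3', 'id4']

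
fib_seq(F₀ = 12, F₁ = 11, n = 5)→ [12, 11, 23, 34, 57]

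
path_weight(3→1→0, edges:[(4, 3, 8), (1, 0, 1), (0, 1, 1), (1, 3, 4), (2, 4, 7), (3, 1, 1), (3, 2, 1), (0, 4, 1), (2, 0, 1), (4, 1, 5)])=2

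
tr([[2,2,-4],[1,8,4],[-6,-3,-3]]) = 7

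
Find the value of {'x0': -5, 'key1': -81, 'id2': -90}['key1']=-81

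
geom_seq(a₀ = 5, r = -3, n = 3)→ a_0 = 5*(-3)^0 = 5
a_1 = 5*(-3)^1 = -15
a_2 = 5*(-3)^2 = 45
= [5, -15, 45]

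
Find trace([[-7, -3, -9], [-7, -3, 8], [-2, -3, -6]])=diagonal: (-7) + (-3) + (-6)
= -16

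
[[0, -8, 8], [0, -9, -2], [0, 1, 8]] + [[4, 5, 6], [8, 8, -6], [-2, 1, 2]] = [[4, -3, 14], [8, -1, -8], [-2, 2, 10]]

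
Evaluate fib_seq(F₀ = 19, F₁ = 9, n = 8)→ [19, 9, 28, 37, 65, 102, 167, 269]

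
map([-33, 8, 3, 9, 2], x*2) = [-66, 16, 6, 18, 4]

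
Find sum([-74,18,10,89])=43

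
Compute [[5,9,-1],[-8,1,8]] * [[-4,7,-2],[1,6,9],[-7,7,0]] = [[-4, 82, 71], [-23, 6, 25]]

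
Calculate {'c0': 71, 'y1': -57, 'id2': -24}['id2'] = -24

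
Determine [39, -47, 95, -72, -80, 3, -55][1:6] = [-47, 95, -72, -80, 3]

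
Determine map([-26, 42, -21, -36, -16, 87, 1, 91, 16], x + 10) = -26+10=-16, 42+10=52, -21+10=-11, -36+10=-26, -16+10=-6, 87+10=97, 1+10=11, 91+10=101, 16+10=26
= [-16, 52, -11, -26, -6, 97, 11, 101, 26]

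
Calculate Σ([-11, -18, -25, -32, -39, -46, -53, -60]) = -284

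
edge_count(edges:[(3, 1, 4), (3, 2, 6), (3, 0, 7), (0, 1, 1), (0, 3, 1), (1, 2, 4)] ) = 6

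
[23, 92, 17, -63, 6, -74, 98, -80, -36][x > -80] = keep x where x > -80: 23✓, 92✓, 17✓, -63✓, 6✓, -74✓, 98✓, -80✗, -36✓
= [23, 92, 17, -63, 6, -74, 98, -36]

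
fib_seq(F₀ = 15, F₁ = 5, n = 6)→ F_2 = F_1 + F_0 = 20
F_3 = F_2 + F_1 = 25
F_4 = F_3 + F_2 = 45
...
= [15, 5, 20, 25, 45, 70]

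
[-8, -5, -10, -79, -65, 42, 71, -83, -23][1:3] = [-5, -10]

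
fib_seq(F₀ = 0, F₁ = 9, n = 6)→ F_2 = F_1 + F_0 = 9
F_3 = F_2 + F_1 = 18
F_4 = F_3 + F_2 = 27
...
= [0, 9, 9, 18, 27, 45]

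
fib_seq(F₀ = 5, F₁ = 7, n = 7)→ F_2 = F_1 + F_0 = 12
F_3 = F_2 + F_1 = 19
F_4 = F_3 + F_2 = 31
...
= [5, 7, 12, 19, 31, 50, 81]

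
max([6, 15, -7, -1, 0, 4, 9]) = 15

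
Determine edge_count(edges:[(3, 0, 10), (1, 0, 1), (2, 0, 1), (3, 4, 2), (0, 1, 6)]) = 5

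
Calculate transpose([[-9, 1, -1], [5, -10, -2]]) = [[-9, 5], [1, -10], [-1, -2]]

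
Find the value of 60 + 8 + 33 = 101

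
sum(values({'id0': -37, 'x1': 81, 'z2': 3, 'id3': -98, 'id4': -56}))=-107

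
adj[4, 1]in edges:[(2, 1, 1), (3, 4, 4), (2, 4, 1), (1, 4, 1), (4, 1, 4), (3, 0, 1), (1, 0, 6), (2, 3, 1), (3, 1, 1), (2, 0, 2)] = 4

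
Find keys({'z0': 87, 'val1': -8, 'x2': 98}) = ['z0', 'val1', 'x2']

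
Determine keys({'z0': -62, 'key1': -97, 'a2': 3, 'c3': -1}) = ['z0', 'key1', 'a2', 'c3']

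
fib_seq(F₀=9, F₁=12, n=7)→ [9, 12, 21, 33, 54, 87, 141]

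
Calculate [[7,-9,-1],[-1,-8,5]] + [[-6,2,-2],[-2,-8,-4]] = [[1, -7, -3], [-3, -16, 1]]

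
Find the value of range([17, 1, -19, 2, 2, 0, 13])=36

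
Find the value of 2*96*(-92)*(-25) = 441600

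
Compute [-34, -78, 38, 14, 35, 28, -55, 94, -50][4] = 35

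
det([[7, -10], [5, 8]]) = (7)*(8) - (-10)*(5)
= 106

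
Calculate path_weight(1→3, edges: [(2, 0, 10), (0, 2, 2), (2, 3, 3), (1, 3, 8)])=8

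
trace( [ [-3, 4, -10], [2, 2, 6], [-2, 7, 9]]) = 8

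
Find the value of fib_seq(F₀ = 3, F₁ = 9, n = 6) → [3, 9, 12, 21, 33, 54]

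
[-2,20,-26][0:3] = [-2, 20, -26]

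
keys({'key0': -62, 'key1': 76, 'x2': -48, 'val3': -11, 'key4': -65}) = ['key0', 'key1', 'x2', 'val3', 'key4']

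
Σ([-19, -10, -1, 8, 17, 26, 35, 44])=100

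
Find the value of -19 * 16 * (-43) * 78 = 1019616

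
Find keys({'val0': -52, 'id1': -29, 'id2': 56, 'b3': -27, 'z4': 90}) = ['val0', 'id1', 'id2', 'b3', 'z4']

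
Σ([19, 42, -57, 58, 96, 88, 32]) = 278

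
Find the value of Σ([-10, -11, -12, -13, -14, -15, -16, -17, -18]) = -126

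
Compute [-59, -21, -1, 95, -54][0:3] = [-59, -21, -1]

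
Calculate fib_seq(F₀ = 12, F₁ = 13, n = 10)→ F_2 = F_1 + F_0 = 25
F_3 = F_2 + F_1 = 38
F_4 = F_3 + F_2 = 63
...
= [12, 13, 25, 38, 63, 101, 164, 265, 429, 694]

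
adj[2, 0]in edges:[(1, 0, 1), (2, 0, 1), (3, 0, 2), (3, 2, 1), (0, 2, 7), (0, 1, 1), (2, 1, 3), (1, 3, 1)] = 1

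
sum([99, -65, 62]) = 96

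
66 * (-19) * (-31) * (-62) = -2410188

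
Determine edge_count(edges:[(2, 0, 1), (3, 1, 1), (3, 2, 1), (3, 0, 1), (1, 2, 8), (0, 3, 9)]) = 6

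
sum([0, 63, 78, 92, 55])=288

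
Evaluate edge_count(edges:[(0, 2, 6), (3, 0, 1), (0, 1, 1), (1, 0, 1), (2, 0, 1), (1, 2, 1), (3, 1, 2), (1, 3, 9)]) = 8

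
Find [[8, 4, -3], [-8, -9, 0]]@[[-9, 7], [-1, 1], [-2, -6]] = C[0][0] = (8)*(-9) + (4)*(-1) + (-3)*(-2) = -70
C[0][1] = (8)*(7) + (4)*(1) + (-3)*(-6) = 78
C[1][0] = (-8)*(-9) + (-9)*(-1) + (0)*(-2) = 81
C[1][1] = (-8)*(7) + (-9)*(1) + (0)*(-6) = -65
= [[-70, 78], [81, -65]]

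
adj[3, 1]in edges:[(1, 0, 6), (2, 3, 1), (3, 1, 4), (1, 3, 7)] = 4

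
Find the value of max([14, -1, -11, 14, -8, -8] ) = 14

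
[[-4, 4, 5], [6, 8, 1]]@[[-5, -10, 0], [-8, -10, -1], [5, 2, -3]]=C[0][0] = (-4)*(-5) + (4)*(-8) + (5)*(5) = 13
C[0][1] = (-4)*(-10) + (4)*(-10) + (5)*(2) = 10
C[0][2] = (-4)*(0) + (4)*(-1) + (5)*(-3) = -19
C[1][0] = (6)*(-5) + (8)*(-8) + (1)*(5) = -89
C[1][1] = (6)*(-10) + (8)*(-10) + (1)*(2) = -138
C[1][2] = (6)*(0) + (8)*(-1) + (1)*(-3) = -11
= [[13, 10, -19], [-89, -138, -11]]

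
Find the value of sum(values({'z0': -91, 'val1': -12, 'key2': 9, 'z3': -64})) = -158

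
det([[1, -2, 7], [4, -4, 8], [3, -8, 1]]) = (1)*(1)*det([[-4, 8], [-8, 1]]) + (-1)*(-2)*det([[4, 8], [3, 1]]) + (1)*(7)*det([[4, -4], [3, -8]])
= 60 + -40 + -140
= -120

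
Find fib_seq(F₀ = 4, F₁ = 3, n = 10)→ [4, 3, 7, 10, 17, 27, 44, 71, 115, 186]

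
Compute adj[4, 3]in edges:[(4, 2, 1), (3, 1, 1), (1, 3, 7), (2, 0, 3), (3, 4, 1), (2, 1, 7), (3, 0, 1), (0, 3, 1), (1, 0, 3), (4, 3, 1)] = 1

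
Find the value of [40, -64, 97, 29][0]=40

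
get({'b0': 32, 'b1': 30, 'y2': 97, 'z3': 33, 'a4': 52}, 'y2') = 97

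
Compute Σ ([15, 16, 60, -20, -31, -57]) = -17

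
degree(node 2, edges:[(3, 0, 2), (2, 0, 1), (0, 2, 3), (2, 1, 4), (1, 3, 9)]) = incident: (2,0), (0,2), (2,1)
= 3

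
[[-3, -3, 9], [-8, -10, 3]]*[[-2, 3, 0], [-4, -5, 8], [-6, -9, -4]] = C[0][0] = (-3)*(-2) + (-3)*(-4) + (9)*(-6) = -36
C[0][1] = (-3)*(3) + (-3)*(-5) + (9)*(-9) = -75
C[0][2] = (-3)*(0) + (-3)*(8) + (9)*(-4) = -60
C[1][0] = (-8)*(-2) + (-10)*(-4) + (3)*(-6) = 38
C[1][1] = (-8)*(3) + (-10)*(-5) + (3)*(-9) = -1
C[1][2] = (-8)*(0) + (-10)*(8) + (3)*(-4) = -92
= [[-36, -75, -60], [38, -1, -92]]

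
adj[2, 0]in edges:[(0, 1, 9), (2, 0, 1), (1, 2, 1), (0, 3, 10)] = 1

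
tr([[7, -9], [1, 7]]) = 14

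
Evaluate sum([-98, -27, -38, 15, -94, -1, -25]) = (-98) + (-27) + (-38) + 15 + (-94) + (-1) + (-25)
= -268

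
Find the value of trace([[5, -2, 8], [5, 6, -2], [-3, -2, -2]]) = 9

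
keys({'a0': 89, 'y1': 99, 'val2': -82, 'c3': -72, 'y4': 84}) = ['a0', 'y1', 'val2', 'c3', 'y4']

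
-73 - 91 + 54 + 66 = -44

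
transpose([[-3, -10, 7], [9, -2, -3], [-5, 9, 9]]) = [[-3, 9, -5], [-10, -2, 9], [7, -3, 9]]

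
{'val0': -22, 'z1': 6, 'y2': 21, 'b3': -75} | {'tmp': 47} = {'val0': -22, 'z1': 6, 'y2': 21, 'b3': -75, 'tmp': 47}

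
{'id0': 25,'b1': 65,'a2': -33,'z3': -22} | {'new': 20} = {'id0': 25, 'b1': 65, 'a2': -33, 'z3': -22, 'new': 20}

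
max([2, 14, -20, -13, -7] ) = 14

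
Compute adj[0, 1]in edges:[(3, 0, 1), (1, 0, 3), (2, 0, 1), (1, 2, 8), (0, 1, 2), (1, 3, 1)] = 2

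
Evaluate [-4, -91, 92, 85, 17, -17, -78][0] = -4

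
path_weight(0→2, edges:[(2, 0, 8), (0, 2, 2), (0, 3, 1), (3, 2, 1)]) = 2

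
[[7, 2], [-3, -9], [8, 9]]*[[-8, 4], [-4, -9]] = [[-64, 10], [60, 69], [-100, -49]]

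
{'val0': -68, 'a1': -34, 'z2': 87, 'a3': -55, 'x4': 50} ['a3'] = -55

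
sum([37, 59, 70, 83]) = 37 + 59 + 70 + 83
= 249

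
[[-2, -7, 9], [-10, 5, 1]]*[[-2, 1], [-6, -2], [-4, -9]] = C[0][0] = (-2)*(-2) + (-7)*(-6) + (9)*(-4) = 10
C[0][1] = (-2)*(1) + (-7)*(-2) + (9)*(-9) = -69
C[1][0] = (-10)*(-2) + (5)*(-6) + (1)*(-4) = -14
C[1][1] = (-10)*(1) + (5)*(-2) + (1)*(-9) = -29
= [[10, -69], [-14, -29]]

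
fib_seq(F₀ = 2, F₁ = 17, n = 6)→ F_2 = F_1 + F_0 = 19
F_3 = F_2 + F_1 = 36
F_4 = F_3 + F_2 = 55
...
= [2, 17, 19, 36, 55, 91]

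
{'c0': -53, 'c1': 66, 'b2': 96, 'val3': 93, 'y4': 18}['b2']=96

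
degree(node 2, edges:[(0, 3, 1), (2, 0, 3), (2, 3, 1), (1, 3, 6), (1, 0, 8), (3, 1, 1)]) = 2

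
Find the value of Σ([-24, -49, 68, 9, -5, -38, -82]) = (-24) + (-49) + 68 + 9 + (-5) + (-38) + (-82)
= -121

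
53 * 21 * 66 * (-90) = -6611220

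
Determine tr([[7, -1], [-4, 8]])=diagonal: 7 + 8
= 15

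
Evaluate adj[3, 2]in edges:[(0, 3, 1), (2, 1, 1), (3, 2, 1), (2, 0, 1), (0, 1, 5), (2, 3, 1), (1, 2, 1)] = 1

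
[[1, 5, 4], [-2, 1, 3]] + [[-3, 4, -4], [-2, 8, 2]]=[[-2, 9, 0], [-4, 9, 5]]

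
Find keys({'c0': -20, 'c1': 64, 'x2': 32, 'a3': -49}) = ['c0', 'c1', 'x2', 'a3']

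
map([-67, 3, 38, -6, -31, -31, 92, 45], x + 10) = [-57, 13, 48, 4, -21, -21, 102, 55]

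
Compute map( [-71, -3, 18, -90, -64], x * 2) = [-142, -6, 36, -180, -128]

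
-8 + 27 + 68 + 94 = 181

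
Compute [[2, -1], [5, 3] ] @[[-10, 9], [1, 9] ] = [[-21, 9], [-47, 72]]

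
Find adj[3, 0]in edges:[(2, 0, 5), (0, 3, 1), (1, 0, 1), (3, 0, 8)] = 8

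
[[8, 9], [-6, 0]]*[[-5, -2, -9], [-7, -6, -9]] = C[0][0] = (8)*(-5) + (9)*(-7) = -103
C[0][1] = (8)*(-2) + (9)*(-6) = -70
C[0][2] = (8)*(-9) + (9)*(-9) = -153
C[1][0] = (-6)*(-5) + (0)*(-7) = 30
C[1][1] = (-6)*(-2) + (0)*(-6) = 12
C[1][2] = (-6)*(-9) + (0)*(-9) = 54
= [[-103, -70, -153], [30, 12, 54]]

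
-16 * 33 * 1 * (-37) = 19536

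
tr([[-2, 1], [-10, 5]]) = diagonal: (-2) + 5
= 3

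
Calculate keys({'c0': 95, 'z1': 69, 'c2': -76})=['c0', 'z1', 'c2']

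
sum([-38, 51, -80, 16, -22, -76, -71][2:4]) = -64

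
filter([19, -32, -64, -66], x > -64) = [19, -32]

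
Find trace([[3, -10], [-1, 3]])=diagonal: 3 + 3
= 6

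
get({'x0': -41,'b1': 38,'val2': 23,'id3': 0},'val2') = 23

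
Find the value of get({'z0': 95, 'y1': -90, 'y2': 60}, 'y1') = -90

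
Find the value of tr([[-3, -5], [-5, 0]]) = diagonal: (-3) + 0
= -3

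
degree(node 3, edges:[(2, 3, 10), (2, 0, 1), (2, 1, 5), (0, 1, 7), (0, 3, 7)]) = 2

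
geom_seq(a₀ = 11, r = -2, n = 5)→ [11, -22, 44, -88, 176]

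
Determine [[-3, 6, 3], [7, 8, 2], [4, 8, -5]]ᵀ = [[-3, 7, 4], [6, 8, 8], [3, 2, -5]]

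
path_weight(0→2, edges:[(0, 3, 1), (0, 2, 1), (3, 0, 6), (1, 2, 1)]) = 1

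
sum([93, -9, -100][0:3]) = slice → [93, -9, -100]
93 + (-9) + (-100)
= -16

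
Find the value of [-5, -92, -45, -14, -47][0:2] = [-5, -92]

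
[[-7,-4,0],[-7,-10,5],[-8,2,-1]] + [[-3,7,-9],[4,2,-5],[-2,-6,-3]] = [[-10, 3, -9], [-3, -8, 0], [-10, -4, -4]]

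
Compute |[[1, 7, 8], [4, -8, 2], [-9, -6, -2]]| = -810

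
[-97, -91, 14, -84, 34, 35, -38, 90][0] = -97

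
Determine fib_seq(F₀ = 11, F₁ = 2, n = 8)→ [11, 2, 13, 15, 28, 43, 71, 114]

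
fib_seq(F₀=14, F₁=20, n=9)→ F_2 = F_1 + F_0 = 34
F_3 = F_2 + F_1 = 54
F_4 = F_3 + F_2 = 88
...
= [14, 20, 34, 54, 88, 142, 230, 372, 602]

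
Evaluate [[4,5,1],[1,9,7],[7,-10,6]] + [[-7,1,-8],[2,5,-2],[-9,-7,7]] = [[-3, 6, -7], [3, 14, 5], [-2, -17, 13]]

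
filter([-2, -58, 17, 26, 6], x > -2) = keep x where x > -2: -2✗, -58✗, 17✓, 26✓, 6✓
= [17, 26, 6]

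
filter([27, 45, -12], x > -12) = keep x where x > -12: 27✓, 45✓, -12✗
= [27, 45]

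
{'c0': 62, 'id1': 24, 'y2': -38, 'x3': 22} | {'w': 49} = {'c0': 62, 'id1': 24, 'y2': -38, 'x3': 22, 'w': 49}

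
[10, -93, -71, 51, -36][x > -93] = keep x where x > -93: 10✓, -93✗, -71✓, 51✓, -36✓
= [10, -71, 51, -36]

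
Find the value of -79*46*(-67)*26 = 6330428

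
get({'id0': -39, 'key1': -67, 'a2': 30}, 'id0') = -39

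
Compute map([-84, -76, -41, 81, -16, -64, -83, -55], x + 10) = [-74, -66, -31, 91, -6, -54, -73, -45]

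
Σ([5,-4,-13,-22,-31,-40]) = 5 + (-4) + (-13) + (-22) + (-31) + (-40)
= -105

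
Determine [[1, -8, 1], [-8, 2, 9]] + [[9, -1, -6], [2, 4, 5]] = [[10, -9, -5], [-6, 6, 14]]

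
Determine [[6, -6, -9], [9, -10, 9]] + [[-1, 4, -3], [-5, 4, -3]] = [[5, -2, -12], [4, -6, 6]]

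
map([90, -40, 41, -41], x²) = (90)²=8100, (-40)²=1600, (41)²=1681, (-41)²=1681
= [8100, 1600, 1681, 1681]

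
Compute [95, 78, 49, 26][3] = 26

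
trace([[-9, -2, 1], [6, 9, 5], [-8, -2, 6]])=diagonal: (-9) + 9 + 6
= 6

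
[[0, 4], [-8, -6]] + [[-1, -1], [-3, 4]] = [[-1, 3], [-11, -2]]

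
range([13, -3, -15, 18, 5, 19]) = 34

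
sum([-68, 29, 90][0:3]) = slice → [-68, 29, 90]
(-68) + 29 + 90
= 51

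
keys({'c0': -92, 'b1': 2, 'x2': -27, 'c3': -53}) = ['c0', 'b1', 'x2', 'c3']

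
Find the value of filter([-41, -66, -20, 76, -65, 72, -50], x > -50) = [-41, -20, 76, 72]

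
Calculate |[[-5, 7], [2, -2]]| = (-5)*(-2) - (7)*(2)
= -4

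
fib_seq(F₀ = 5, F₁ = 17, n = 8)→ F_2 = F_1 + F_0 = 22
F_3 = F_2 + F_1 = 39
F_4 = F_3 + F_2 = 61
...
= [5, 17, 22, 39, 61, 100, 161, 261]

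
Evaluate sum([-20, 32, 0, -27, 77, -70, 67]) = 59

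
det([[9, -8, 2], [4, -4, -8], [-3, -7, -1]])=-772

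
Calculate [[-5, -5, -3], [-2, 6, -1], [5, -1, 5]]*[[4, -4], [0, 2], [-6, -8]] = C[0][0] = (-5)*(4) + (-5)*(0) + (-3)*(-6) = -2
C[0][1] = (-5)*(-4) + (-5)*(2) + (-3)*(-8) = 34
C[1][0] = (-2)*(4) + (6)*(0) + (-1)*(-6) = -2
C[1][1] = (-2)*(-4) + (6)*(2) + (-1)*(-8) = 28
C[2][0] = (5)*(4) + (-1)*(0) + (5)*(-6) = -10
C[2][1] = (5)*(-4) + (-1)*(2) + (5)*(-8) = -62
= [[-2, 34], [-2, 28], [-10, -62]]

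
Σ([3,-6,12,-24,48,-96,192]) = 129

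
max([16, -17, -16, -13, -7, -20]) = 16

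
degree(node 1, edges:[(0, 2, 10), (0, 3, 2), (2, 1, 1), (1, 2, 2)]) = incident: (2,1), (1,2)
= 2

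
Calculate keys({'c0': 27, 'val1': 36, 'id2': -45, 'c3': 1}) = ['c0', 'val1', 'id2', 'c3']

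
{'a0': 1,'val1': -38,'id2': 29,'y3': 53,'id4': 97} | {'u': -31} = {'a0': 1, 'val1': -38, 'id2': 29, 'y3': 53, 'id4': 97, 'u': -31}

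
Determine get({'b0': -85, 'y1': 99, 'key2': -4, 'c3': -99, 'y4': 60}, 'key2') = -4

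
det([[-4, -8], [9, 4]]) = 56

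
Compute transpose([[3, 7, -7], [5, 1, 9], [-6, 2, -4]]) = [[3, 5, -6], [7, 1, 2], [-7, 9, -4]]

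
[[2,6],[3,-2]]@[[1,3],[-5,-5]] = C[0][0] = (2)*(1) + (6)*(-5) = -28
C[0][1] = (2)*(3) + (6)*(-5) = -24
C[1][0] = (3)*(1) + (-2)*(-5) = 13
C[1][1] = (3)*(3) + (-2)*(-5) = 19
= [[-28, -24], [13, 19]]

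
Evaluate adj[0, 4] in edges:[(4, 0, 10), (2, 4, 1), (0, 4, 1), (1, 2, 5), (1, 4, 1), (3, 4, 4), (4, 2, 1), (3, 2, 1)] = 1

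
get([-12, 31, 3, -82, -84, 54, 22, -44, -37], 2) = 3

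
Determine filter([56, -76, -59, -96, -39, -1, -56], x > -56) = keep x where x > -56: 56✓, -76✗, -59✗, -96✗, -39✓, -1✓, -56✗
= [56, -39, -1]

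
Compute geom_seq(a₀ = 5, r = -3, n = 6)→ [5, -15, 45, -135, 405, -1215]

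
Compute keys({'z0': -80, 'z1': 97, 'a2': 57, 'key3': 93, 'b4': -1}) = ['z0', 'z1', 'a2', 'key3', 'b4']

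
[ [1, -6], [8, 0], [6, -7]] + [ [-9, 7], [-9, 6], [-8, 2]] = [[-8, 1], [-1, 6], [-2, -5]]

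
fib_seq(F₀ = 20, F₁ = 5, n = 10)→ F_2 = F_1 + F_0 = 25
F_3 = F_2 + F_1 = 30
F_4 = F_3 + F_2 = 55
...
= [20, 5, 25, 30, 55, 85, 140, 225, 365, 590]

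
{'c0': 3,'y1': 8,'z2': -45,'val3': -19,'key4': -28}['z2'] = -45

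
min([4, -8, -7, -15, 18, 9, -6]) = -15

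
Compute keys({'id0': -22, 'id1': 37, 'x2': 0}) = ['id0', 'id1', 'x2']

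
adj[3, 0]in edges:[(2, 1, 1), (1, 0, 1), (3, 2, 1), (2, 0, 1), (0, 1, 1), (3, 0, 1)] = 1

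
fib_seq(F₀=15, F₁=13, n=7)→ [15, 13, 28, 41, 69, 110, 179]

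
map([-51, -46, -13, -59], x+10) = [-41, -36, -3, -49]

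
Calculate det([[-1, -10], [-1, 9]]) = (-1)*(9) - (-10)*(-1)
= -19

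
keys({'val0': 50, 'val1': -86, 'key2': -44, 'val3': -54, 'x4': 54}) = ['val0', 'val1', 'key2', 'val3', 'x4']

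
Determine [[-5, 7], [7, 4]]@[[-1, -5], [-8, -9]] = C[0][0] = (-5)*(-1) + (7)*(-8) = -51
C[0][1] = (-5)*(-5) + (7)*(-9) = -38
C[1][0] = (7)*(-1) + (4)*(-8) = -39
C[1][1] = (7)*(-5) + (4)*(-9) = -71
= [[-51, -38], [-39, -71]]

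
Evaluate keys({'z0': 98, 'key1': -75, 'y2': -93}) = ['z0', 'key1', 'y2']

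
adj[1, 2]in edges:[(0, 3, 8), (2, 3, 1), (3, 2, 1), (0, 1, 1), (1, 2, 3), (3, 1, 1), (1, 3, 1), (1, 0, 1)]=3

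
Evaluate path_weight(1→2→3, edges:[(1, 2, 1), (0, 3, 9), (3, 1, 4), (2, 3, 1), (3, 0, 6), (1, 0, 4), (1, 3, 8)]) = 2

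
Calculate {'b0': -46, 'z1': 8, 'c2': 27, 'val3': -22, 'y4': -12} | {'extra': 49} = {'b0': -46, 'z1': 8, 'c2': 27, 'val3': -22, 'y4': -12, 'extra': 49}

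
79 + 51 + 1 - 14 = 117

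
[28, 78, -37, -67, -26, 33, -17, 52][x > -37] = [28, 78, -26, 33, -17, 52]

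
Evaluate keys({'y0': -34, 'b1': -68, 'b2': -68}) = ['y0', 'b1', 'b2']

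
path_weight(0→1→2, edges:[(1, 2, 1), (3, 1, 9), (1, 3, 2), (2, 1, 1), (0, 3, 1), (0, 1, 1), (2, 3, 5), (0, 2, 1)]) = 2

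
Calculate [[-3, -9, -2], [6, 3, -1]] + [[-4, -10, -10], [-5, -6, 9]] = [[-7, -19, -12], [1, -3, 8]]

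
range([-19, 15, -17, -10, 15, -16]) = 34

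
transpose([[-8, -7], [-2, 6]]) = [[-8, -2], [-7, 6]]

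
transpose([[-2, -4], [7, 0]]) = [[-2, 7], [-4, 0]]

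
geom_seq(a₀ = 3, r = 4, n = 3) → a_0 = 3*4^0 = 3
a_1 = 3*4^1 = 12
a_2 = 3*4^2 = 48
= [3, 12, 48]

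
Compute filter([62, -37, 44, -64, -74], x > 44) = keep x where x > 44: 62✓, -37✗, 44✗, -64✗, -74✗
= [62]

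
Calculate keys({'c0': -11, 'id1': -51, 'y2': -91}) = ['c0', 'id1', 'y2']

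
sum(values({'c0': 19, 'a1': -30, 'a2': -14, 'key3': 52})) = 27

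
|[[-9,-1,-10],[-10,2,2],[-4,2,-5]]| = (1)*(-9)*det([[2, 2], [2, -5]]) + (-1)*(-1)*det([[-10, 2], [-4, -5]]) + (1)*(-10)*det([[-10, 2], [-4, 2]])
= 126 + 58 + 120
= 304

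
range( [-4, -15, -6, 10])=25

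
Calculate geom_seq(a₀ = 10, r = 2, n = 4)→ a_0 = 10*2^0 = 10
a_1 = 10*2^1 = 20
a_2 = 10*2^2 = 40
...
= [10, 20, 40, 80]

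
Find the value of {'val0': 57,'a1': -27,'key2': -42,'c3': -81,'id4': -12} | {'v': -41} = {'val0': 57, 'a1': -27, 'key2': -42, 'c3': -81, 'id4': -12, 'v': -41}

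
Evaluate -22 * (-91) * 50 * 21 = 2102100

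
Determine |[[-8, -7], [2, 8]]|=-50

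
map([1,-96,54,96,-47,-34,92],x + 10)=1+10=11, -96+10=-86, 54+10=64, 96+10=106, -47+10=-37, -34+10=-24, 92+10=102
= [11, -86, 64, 106, -37, -24, 102]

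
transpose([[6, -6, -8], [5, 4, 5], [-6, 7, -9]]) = [[6, 5, -6], [-6, 4, 7], [-8, 5, -9]]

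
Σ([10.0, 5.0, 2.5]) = 10.0 + 5.0 + 2.5
= 17.5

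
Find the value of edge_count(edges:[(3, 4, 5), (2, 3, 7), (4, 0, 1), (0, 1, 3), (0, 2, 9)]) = 5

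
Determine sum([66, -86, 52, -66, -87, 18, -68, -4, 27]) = 66 + (-86) + 52 + (-66) + (-87) + 18 + (-68) + (-4) + 27
= -148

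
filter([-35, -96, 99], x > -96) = [-35, 99]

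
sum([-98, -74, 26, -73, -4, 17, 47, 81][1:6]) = slice → [-74, 26, -73, -4, 17]
(-74) + 26 + (-73) + (-4) + 17
= -108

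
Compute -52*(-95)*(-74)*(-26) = 9504560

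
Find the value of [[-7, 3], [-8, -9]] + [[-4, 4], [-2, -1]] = [[-11, 7], [-10, -10]]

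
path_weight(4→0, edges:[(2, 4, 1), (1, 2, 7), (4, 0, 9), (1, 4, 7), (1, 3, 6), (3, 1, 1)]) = w(4→0)=9
= 9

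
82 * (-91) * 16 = -119392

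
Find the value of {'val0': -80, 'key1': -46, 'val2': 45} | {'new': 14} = {'val0': -80, 'key1': -46, 'val2': 45, 'new': 14}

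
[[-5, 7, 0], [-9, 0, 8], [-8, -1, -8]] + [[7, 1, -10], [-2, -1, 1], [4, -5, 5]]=[[2, 8, -10], [-11, -1, 9], [-4, -6, -3]]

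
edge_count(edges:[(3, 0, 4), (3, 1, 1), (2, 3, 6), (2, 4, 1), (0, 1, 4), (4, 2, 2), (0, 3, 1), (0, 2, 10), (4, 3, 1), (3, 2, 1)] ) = 10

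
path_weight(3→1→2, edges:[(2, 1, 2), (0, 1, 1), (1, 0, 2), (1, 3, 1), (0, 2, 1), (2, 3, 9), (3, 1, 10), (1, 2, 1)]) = 11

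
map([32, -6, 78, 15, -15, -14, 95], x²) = [1024, 36, 6084, 225, 225, 196, 9025]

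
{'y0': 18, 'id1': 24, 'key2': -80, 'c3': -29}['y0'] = 18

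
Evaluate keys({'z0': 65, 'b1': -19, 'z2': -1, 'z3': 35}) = ['z0', 'b1', 'z2', 'z3']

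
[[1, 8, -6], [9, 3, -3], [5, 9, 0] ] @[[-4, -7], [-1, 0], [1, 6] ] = C[0][0] = (1)*(-4) + (8)*(-1) + (-6)*(1) = -18
C[0][1] = (1)*(-7) + (8)*(0) + (-6)*(6) = -43
C[1][0] = (9)*(-4) + (3)*(-1) + (-3)*(1) = -42
C[1][1] = (9)*(-7) + (3)*(0) + (-3)*(6) = -81
C[2][0] = (5)*(-4) + (9)*(-1) + (0)*(1) = -29
C[2][1] = (5)*(-7) + (9)*(0) + (0)*(6) = -35
= [[-18, -43], [-42, -81], [-29, -35]]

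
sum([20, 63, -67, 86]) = 20 + 63 + (-67) + 86
= 102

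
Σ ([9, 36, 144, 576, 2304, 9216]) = 12285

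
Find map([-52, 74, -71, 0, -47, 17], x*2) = [-104, 148, -142, 0, -94, 34]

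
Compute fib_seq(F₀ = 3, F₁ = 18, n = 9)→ F_2 = F_1 + F_0 = 21
F_3 = F_2 + F_1 = 39
F_4 = F_3 + F_2 = 60
...
= [3, 18, 21, 39, 60, 99, 159, 258, 417]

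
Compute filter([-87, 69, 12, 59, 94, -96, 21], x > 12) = keep x where x > 12: -87✗, 69✓, 12✗, 59✓, 94✓, -96✗, 21✓
= [69, 59, 94, 21]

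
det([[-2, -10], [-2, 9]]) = (-2)*(9) - (-10)*(-2)
= -38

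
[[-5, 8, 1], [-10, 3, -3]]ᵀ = [[-5, -10], [8, 3], [1, -3]]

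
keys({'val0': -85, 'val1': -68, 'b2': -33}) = ['val0', 'val1', 'b2']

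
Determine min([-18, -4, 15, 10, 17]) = -18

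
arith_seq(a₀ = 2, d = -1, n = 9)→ a_0 = 2 + 0*-1 = 2
a_1 = 2 + 1*-1 = 1
a_2 = 2 + 2*-1 = 0
...
= [2, 1, 0, -1, -2, -3, -4, -5, -6]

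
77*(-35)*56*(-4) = 603680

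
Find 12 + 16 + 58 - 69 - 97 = -80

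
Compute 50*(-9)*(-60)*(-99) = -2673000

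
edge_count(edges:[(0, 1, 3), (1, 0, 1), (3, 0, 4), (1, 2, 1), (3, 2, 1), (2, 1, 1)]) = 6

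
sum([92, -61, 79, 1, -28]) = 83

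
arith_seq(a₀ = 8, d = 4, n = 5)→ [8, 12, 16, 20, 24]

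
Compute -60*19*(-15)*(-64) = -1094400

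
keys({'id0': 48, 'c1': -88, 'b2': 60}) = ['id0', 'c1', 'b2']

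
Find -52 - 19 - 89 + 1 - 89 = -248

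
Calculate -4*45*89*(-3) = 48060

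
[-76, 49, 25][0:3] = [-76, 49, 25]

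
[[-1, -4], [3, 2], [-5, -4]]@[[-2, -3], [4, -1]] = C[0][0] = (-1)*(-2) + (-4)*(4) = -14
C[0][1] = (-1)*(-3) + (-4)*(-1) = 7
C[1][0] = (3)*(-2) + (2)*(4) = 2
C[1][1] = (3)*(-3) + (2)*(-1) = -11
C[2][0] = (-5)*(-2) + (-4)*(4) = -6
C[2][1] = (-5)*(-3) + (-4)*(-1) = 19
= [[-14, 7], [2, -11], [-6, 19]]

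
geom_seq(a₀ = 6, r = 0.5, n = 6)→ [6.0, 3.0, 1.5, 0.75, 0.375, 0.1875]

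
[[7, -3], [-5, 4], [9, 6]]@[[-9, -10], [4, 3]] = C[0][0] = (7)*(-9) + (-3)*(4) = -75
C[0][1] = (7)*(-10) + (-3)*(3) = -79
C[1][0] = (-5)*(-9) + (4)*(4) = 61
C[1][1] = (-5)*(-10) + (4)*(3) = 62
C[2][0] = (9)*(-9) + (6)*(4) = -57
C[2][1] = (9)*(-10) + (6)*(3) = -72
= [[-75, -79], [61, 62], [-57, -72]]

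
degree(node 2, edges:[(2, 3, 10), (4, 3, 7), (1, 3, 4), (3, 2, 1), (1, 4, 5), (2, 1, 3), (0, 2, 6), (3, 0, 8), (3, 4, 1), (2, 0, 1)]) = incident: (2,3), (3,2), (2,1), (0,2), (2,0)
= 5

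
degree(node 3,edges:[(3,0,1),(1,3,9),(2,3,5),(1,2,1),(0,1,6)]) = 3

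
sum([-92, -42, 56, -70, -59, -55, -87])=-349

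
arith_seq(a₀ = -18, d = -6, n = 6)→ a_0 = -18 + 0*-6 = -18
a_1 = -18 + 1*-6 = -24
a_2 = -18 + 2*-6 = -30
...
= [-18, -24, -30, -36, -42, -48]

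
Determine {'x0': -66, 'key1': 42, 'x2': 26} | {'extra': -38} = {'x0': -66, 'key1': 42, 'x2': 26, 'extra': -38}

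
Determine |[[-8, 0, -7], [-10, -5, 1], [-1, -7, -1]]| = -551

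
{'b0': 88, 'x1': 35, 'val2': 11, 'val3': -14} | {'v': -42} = {'b0': 88, 'x1': 35, 'val2': 11, 'val3': -14, 'v': -42}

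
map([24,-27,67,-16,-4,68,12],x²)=[576, 729, 4489, 256, 16, 4624, 144]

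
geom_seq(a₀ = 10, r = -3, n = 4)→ a_0 = 10*(-3)^0 = 10
a_1 = 10*(-3)^1 = -30
a_2 = 10*(-3)^2 = 90
...
= [10, -30, 90, -270]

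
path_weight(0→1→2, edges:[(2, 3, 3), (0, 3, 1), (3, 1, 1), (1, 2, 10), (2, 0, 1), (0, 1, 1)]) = 11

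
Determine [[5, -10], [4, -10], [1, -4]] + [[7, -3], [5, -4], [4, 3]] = [[12, -13], [9, -14], [5, -1]]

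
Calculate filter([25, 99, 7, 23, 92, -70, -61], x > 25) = [99, 92]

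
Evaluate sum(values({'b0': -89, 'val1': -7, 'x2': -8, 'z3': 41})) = -63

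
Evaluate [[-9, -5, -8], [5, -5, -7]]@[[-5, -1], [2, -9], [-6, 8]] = C[0][0] = (-9)*(-5) + (-5)*(2) + (-8)*(-6) = 83
C[0][1] = (-9)*(-1) + (-5)*(-9) + (-8)*(8) = -10
C[1][0] = (5)*(-5) + (-5)*(2) + (-7)*(-6) = 7
C[1][1] = (5)*(-1) + (-5)*(-9) + (-7)*(8) = -16
= [[83, -10], [7, -16]]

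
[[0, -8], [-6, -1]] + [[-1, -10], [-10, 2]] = [[-1, -18], [-16, 1]]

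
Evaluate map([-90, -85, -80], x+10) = [-80, -75, -70]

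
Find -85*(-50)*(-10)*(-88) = 3740000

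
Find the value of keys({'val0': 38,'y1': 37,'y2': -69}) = ['val0', 'y1', 'y2']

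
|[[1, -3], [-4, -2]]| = -14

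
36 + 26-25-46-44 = -53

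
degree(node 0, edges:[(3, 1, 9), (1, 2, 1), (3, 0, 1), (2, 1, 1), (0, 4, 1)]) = incident: (3,0), (0,4)
= 2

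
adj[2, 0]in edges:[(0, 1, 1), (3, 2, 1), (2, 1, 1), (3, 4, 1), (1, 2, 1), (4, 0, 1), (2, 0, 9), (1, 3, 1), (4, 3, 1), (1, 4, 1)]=9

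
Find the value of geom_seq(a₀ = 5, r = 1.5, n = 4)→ a_0 = 5*1.5^0 = 5.0
a_1 = 5*1.5^1 = 7.5
a_2 = 5*1.5^2 = 11.25
...
= [5.0, 7.5, 11.25, 16.875]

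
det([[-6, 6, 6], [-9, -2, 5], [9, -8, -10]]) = -90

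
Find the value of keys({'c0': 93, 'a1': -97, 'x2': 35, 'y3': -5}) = ['c0', 'a1', 'x2', 'y3']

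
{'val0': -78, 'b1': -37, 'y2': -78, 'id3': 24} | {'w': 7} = {'val0': -78, 'b1': -37, 'y2': -78, 'id3': 24, 'w': 7}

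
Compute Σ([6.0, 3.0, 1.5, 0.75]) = 6.0 + 3.0 + 1.5 + 0.75
= 11.25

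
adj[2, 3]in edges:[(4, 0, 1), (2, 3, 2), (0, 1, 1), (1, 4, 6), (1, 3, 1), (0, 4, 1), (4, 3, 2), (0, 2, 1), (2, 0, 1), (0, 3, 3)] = 2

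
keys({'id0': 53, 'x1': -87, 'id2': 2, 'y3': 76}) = ['id0', 'x1', 'id2', 'y3']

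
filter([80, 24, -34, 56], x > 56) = [80]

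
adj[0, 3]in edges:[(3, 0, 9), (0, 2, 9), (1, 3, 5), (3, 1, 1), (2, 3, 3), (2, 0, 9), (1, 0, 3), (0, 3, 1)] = 1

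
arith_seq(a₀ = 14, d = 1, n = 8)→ [14, 15, 16, 17, 18, 19, 20, 21]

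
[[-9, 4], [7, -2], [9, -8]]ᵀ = [[-9, 7, 9], [4, -2, -8]]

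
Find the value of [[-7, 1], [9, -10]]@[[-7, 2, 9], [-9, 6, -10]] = [[40, -8, -73], [27, -42, 181]]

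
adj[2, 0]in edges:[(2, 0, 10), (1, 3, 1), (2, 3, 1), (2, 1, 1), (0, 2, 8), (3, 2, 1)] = 10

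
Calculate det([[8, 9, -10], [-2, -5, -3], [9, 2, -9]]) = (1)*(8)*det([[-5, -3], [2, -9]]) + (-1)*(9)*det([[-2, -3], [9, -9]]) + (1)*(-10)*det([[-2, -5], [9, 2]])
= 408 + -405 + -410
= -407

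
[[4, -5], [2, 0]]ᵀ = [[4, 2], [-5, 0]]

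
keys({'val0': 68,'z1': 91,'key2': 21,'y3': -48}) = ['val0', 'z1', 'key2', 'y3']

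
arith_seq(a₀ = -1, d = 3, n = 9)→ a_0 = -1 + 0*3 = -1
a_1 = -1 + 1*3 = 2
a_2 = -1 + 2*3 = 5
...
= [-1, 2, 5, 8, 11, 14, 17, 20, 23]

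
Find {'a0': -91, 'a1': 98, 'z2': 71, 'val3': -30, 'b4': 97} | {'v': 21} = {'a0': -91, 'a1': 98, 'z2': 71, 'val3': -30, 'b4': 97, 'v': 21}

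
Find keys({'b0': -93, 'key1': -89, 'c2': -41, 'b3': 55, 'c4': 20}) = ['b0', 'key1', 'c2', 'b3', 'c4']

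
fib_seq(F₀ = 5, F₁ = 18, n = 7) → F_2 = F_1 + F_0 = 23
F_3 = F_2 + F_1 = 41
F_4 = F_3 + F_2 = 64
...
= [5, 18, 23, 41, 64, 105, 169]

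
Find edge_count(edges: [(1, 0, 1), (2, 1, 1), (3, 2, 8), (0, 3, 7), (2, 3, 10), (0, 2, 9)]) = 6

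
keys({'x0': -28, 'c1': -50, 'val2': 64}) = ['x0', 'c1', 'val2']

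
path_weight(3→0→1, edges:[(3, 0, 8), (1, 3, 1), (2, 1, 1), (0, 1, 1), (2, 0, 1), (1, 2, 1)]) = w(3→0)=8 + w(0→1)=1
= 9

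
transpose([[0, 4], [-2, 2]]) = [[0, -2], [4, 2]]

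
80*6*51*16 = 391680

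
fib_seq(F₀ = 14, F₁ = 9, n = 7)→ [14, 9, 23, 32, 55, 87, 142]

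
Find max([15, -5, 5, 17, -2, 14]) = 17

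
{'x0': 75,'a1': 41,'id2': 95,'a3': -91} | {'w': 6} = {'x0': 75, 'a1': 41, 'id2': 95, 'a3': -91, 'w': 6}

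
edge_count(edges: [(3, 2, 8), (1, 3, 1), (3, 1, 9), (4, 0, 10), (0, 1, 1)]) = 5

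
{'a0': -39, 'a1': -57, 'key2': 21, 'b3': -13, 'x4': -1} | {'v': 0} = {'a0': -39, 'a1': -57, 'key2': 21, 'b3': -13, 'x4': -1, 'v': 0}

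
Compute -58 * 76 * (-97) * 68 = 29075168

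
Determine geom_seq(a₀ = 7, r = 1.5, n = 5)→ [7.0, 10.5, 15.75, 23.625, 35.4375]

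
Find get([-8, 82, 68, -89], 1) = 82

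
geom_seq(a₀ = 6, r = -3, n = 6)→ [6, -18, 54, -162, 486, -1458]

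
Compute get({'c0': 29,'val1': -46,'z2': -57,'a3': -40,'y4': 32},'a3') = -40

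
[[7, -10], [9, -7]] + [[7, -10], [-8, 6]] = [[14, -20], [1, -1]]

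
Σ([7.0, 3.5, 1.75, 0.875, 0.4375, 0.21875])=7.0 + 3.5 + 1.75 + 0.875 + 0.4375 + 0.21875
= 13.78125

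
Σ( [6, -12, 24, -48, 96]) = 66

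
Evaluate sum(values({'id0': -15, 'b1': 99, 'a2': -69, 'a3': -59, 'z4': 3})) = (-15) + 99 + (-69) + (-59) + 3
= -41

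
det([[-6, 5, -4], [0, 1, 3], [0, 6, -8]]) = (1)*(-6)*det([[1, 3], [6, -8]]) + (-1)*(5)*det([[0, 3], [0, -8]]) + (1)*(-4)*det([[0, 1], [0, 6]])
= 156 + 0 + 0
= 156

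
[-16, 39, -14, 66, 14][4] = 14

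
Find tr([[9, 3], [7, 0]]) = 9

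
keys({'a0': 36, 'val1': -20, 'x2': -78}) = ['a0', 'val1', 'x2']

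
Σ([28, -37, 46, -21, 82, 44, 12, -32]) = 122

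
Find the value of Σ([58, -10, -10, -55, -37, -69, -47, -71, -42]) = 58 + (-10) + (-10) + (-55) + (-37) + (-69) + (-47) + (-71) + (-42)
= -283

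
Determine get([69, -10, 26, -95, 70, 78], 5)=78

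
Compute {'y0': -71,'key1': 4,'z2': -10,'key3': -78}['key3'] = -78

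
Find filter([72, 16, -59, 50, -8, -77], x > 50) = keep x where x > 50: 72✓, 16✗, -59✗, 50✗, -8✗, -77✗
= [72]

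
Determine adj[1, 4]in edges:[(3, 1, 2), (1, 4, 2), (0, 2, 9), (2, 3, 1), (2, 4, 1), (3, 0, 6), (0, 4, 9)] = 2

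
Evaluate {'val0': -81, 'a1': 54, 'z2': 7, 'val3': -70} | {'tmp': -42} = {'val0': -81, 'a1': 54, 'z2': 7, 'val3': -70, 'tmp': -42}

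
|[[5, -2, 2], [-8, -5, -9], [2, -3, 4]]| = -195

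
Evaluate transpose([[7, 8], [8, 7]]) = [[7, 8], [8, 7]]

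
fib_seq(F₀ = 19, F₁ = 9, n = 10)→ F_2 = F_1 + F_0 = 28
F_3 = F_2 + F_1 = 37
F_4 = F_3 + F_2 = 65
...
= [19, 9, 28, 37, 65, 102, 167, 269, 436, 705]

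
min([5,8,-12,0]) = -12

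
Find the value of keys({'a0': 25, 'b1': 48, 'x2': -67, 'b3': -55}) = ['a0', 'b1', 'x2', 'b3']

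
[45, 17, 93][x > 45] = [93]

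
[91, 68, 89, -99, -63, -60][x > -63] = keep x where x > -63: 91✓, 68✓, 89✓, -99✗, -63✗, -60✓
= [91, 68, 89, -60]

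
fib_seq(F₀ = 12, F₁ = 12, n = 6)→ F_2 = F_1 + F_0 = 24
F_3 = F_2 + F_1 = 36
F_4 = F_3 + F_2 = 60
...
= [12, 12, 24, 36, 60, 96]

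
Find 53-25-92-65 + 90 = -39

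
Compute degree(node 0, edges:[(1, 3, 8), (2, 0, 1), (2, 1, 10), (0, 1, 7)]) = 2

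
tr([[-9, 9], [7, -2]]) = diagonal: (-9) + (-2)
= -11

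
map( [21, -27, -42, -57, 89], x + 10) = [31, -17, -32, -47, 99]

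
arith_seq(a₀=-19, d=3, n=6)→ a_0 = -19 + 0*3 = -19
a_1 = -19 + 1*3 = -16
a_2 = -19 + 2*3 = -13
...
= [-19, -16, -13, -10, -7, -4]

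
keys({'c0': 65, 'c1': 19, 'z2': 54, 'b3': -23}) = ['c0', 'c1', 'z2', 'b3']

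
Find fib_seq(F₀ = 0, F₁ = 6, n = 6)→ F_2 = F_1 + F_0 = 6
F_3 = F_2 + F_1 = 12
F_4 = F_3 + F_2 = 18
...
= [0, 6, 6, 12, 18, 30]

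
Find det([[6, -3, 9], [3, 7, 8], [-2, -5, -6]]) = -27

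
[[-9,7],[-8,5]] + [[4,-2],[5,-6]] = [[-5, 5], [-3, -1]]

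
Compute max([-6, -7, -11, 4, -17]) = 4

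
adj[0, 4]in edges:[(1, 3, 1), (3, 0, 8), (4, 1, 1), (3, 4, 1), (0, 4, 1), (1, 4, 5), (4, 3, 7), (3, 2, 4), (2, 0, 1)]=1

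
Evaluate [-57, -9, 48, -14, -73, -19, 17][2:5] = [48, -14, -73]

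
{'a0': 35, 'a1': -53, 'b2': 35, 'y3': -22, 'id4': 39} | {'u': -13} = {'a0': 35, 'a1': -53, 'b2': 35, 'y3': -22, 'id4': 39, 'u': -13}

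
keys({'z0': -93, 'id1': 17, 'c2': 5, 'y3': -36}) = ['z0', 'id1', 'c2', 'y3']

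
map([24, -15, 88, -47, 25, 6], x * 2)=[48, -30, 176, -94, 50, 12]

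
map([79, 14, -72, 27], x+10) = 79+10=89, 14+10=24, -72+10=-62, 27+10=37
= [89, 24, -62, 37]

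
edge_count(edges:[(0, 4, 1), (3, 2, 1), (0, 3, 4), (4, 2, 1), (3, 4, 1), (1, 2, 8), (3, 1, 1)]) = 7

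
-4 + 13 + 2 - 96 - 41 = -126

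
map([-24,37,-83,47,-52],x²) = [576, 1369, 6889, 2209, 2704]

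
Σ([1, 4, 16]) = 21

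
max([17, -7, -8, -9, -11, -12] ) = 17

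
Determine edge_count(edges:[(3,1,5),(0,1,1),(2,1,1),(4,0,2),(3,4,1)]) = 5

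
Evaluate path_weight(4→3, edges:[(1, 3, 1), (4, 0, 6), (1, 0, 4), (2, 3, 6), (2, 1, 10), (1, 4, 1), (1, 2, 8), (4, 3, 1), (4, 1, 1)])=1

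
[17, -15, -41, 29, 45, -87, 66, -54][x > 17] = [29, 45, 66]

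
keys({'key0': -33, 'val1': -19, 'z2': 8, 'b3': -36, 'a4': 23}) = ['key0', 'val1', 'z2', 'b3', 'a4']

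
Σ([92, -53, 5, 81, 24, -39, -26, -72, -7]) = 5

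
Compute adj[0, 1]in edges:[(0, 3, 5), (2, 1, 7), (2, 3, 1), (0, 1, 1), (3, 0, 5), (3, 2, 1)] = 1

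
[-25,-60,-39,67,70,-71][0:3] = [-25, -60, -39]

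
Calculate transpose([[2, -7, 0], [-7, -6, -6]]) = [[2, -7], [-7, -6], [0, -6]]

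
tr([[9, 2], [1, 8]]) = diagonal: 9 + 8
= 17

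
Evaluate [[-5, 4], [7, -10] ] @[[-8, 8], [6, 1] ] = [[64, -36], [-116, 46]]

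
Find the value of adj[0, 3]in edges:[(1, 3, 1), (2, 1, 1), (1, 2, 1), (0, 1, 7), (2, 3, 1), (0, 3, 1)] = 1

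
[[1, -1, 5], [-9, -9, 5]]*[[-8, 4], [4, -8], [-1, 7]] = C[0][0] = (1)*(-8) + (-1)*(4) + (5)*(-1) = -17
C[0][1] = (1)*(4) + (-1)*(-8) + (5)*(7) = 47
C[1][0] = (-9)*(-8) + (-9)*(4) + (5)*(-1) = 31
C[1][1] = (-9)*(4) + (-9)*(-8) + (5)*(7) = 71
= [[-17, 47], [31, 71]]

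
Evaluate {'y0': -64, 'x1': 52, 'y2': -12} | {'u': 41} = {'y0': -64, 'x1': 52, 'y2': -12, 'u': 41}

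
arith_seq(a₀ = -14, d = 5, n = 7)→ a_0 = -14 + 0*5 = -14
a_1 = -14 + 1*5 = -9
a_2 = -14 + 2*5 = -4
...
= [-14, -9, -4, 1, 6, 11, 16]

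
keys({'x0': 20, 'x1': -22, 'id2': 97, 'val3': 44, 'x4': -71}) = ['x0', 'x1', 'id2', 'val3', 'x4']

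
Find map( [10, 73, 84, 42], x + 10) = 10+10=20, 73+10=83, 84+10=94, 42+10=52
= [20, 83, 94, 52]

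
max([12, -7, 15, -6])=15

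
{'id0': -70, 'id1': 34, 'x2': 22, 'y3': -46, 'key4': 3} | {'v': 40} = {'id0': -70, 'id1': 34, 'x2': 22, 'y3': -46, 'key4': 3, 'v': 40}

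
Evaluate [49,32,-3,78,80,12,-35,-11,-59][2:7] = [-3, 78, 80, 12, -35]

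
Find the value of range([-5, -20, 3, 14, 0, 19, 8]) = 39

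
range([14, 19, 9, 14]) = 10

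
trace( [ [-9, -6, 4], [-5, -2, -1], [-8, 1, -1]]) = -12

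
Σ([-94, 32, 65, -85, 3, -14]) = (-94) + 32 + 65 + (-85) + 3 + (-14)
= -93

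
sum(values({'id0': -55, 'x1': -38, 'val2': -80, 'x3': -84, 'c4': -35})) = (-55) + (-38) + (-80) + (-84) + (-35)
= -292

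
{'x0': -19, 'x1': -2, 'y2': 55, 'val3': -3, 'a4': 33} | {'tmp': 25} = {'x0': -19, 'x1': -2, 'y2': 55, 'val3': -3, 'a4': 33, 'tmp': 25}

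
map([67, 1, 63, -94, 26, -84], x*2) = 67*2=134, 1*2=2, 63*2=126, -94*2=-188, 26*2=52, -84*2=-168
= [134, 2, 126, -188, 52, -168]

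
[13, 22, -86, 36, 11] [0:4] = [13, 22, -86, 36]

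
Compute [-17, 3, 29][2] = 29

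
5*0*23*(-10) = 0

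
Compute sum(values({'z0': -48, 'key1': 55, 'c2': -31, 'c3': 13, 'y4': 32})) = 21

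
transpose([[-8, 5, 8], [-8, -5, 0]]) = [[-8, -8], [5, -5], [8, 0]]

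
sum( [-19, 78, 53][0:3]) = 112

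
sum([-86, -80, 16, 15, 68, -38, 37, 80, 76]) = 88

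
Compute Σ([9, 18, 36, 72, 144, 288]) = 567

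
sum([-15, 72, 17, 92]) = (-15) + 72 + 17 + 92
= 166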